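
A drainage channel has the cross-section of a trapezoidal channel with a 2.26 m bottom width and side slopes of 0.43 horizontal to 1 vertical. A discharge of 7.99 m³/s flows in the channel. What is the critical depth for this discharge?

y_c = 1.01 m

At critical depth, Q² T / (g A³) = 1, i.e. A³/T = Q²/g = 7.99²/9.81 = 6.508.
Try y = 0.715 m: A³/T = 2.152 — too small.
Try y = 1.28 m: A³/T = 13.85 — too large.
Try y = 1.01 m: A³/T = 6.441 — ≈ 6.508.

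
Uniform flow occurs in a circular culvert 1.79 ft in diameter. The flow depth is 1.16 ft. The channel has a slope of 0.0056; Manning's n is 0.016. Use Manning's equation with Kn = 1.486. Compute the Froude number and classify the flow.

For a circular section of diameter D = 1.79 ft at depth y = 1.16 ft, the central angle is θ = 2 arccos(1 − 2y/D) = 3.743 rad. Then A = (D²/8)(θ − sin θ) = 1.726 ft² and P = Dθ/2 = 3.35 ft.
Hydraulic radius R = A/P = 1.726/3.35 = 0.5151 ft.
V = (1.486/n) R^(2/3) √S = (1.486/0.016) × 0.5151^(2/3) × √0.0056 = 4.466 ft/s. Hydraulic depth D_h = A/T = 1.726/1.71 = 1.009 ft.
Froude number Fr = V/√(g·D_h) = 4.466/√(32.2×1.009) = 0.783, which is less than 1, so the flow is subcritical.

subcritical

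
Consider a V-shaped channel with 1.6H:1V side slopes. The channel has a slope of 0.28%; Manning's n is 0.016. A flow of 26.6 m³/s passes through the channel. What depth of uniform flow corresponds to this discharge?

y_n = 2.27 m

Manning's equation rearranged: A R^(2/3) = nQ / (1·√S) = 0.016 × 26.6 / (√0.0028) = 8.043.
Trying y = 1.76 m: A R^(2/3) = 4.078 — short.
Trying y = 2.47 m: A R^(2/3) = 10.07 — over.
Trying y = 2.27 m: A R^(2/3) = 8.037 — matches.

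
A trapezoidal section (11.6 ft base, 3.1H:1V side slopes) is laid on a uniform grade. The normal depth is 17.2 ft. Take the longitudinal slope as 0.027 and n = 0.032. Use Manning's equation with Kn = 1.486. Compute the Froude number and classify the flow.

supercritical

With bottom width b = 11.6 ft and side slope z = 3.1: A = (b + zy)y = (11.6 + 3.1×17.2)×17.2 = 1117 ft²; P = b + 2y√(1+z²) = 11.6 + 2×17.2×3.257 = 123.7 ft.
Hydraulic radius R = A/P = 1117/123.7 = 9.03 ft.
V = (1.486/n) R^(2/3) √S = (1.486/0.032) × 9.03^(2/3) × √0.027 = 33.09 ft/s. Hydraulic depth D_h = A/T = 1117/118.2 = 9.444 ft.
Froude number Fr = V/√(g·D_h) = 33.09/√(32.2×9.444) = 1.9, which is greater than 1, so the flow is supercritical.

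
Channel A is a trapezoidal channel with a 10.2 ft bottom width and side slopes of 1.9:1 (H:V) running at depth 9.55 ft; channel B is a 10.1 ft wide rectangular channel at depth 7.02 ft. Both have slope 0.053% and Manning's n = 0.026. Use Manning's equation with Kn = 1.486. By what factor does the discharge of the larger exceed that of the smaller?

Channel A: With bottom width b = 10.2 ft and side slope z = 1.9: A = (b + zy)y = (10.2 + 1.9×9.55)×9.55 = 270.7 ft²; P = b + 2y√(1+z²) = 10.2 + 2×9.55×2.147 = 51.21 ft. Hydraulic radius R = A/P = 270.7/51.21 = 5.286 ft. Q_A = (1.486/0.026)·270.7·5.286^(2/3)·√0.00053 = 1081 ft³/s.
Channel B: Flow area A = b·y = 10.1 × 7.02 = 70.9 ft². Wetted perimeter P = b + 2y = 10.1 + 2×7.02 = 24.14 ft. Hydraulic radius R = A/P = 70.9/24.14 = 2.937 ft. Q_B = (1.486/0.026)·70.9·2.937^(2/3)·√0.00053 = 191.3 ft³/s.
The larger discharge is 1081 ft³/s and the smaller is 191.3 ft³/s; the ratio is 5.65.

5.65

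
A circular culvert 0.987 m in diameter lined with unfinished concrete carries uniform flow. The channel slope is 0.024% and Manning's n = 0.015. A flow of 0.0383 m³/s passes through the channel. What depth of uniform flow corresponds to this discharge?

y_n = 0.234 m

Manning's equation rearranged: A R^(2/3) = nQ / (1·√S) = 0.015 × 0.0383 / (√0.00024) = 0.03708.
Trying y = 0.206 m: A R^(2/3) = 0.02873 — low.
Trying y = 0.267 m: A R^(2/3) = 0.04818 — high.
Trying y = 0.234 m: A R^(2/3) = 0.0371 — close enough.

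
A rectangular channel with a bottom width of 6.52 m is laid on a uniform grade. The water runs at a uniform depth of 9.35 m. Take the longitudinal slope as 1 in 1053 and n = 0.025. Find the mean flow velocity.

V = 2.22 m/s

Flow area A = b·y = 6.52 × 9.35 = 60.96 m². Wetted perimeter P = b + 2y = 6.52 + 2×9.35 = 25.22 m.
Hydraulic radius R = A/P = 60.96/25.22 = 2.417 m.
From Manning's equation, V = (1/n) R^(2/3) S^(1/2) = (1/0.025) × 2.417^(2/3) × 0.0009497^(1/2) = 2.22 m/s.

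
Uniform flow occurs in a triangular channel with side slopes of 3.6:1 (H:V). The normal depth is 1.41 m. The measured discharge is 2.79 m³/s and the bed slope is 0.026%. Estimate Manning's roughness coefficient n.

n = 0.032

For a triangular section with side slope z = 3.6: A = zy² = 3.6×1.41² = 7.157 m²; P = 2y√(1+z²) = 2×1.41×3.736 = 10.54 m.
Hydraulic radius R = A/P = 7.157/10.54 = 0.6793 m.
Rearranging Manning's equation: n = (1/Q) A R^(2/3) S^(1/2) = (1/2.79) × 7.157 × 0.6793^(2/3) × √0.00026 = 0.032.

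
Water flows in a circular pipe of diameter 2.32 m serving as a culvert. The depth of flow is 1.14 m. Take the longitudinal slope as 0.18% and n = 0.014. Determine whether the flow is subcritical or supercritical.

subcritical

For a circular section of diameter D = 2.32 m at depth y = 1.14 m, the central angle is θ = 2 arccos(1 − 2y/D) = 3.107 rad. Then A = (D²/8)(θ − sin θ) = 2.067 m² and P = Dθ/2 = 3.604 m.
Hydraulic radius R = A/P = 2.067/3.604 = 0.5736 m.
V = (1/n) R^(2/3) √S = (1/0.014) × 0.5736^(2/3) × √0.0018 = 2.092 m/s. Hydraulic depth D_h = A/T = 2.067/2.32 = 0.8912 m.
Froude number Fr = V/√(g·D_h) = 2.092/√(9.81×0.8912) = 0.708, which is less than 1, so the flow is subcritical.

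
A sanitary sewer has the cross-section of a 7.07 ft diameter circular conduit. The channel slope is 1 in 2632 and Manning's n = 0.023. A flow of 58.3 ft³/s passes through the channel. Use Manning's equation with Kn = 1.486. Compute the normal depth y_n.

y_n = 4.81 ft

Manning's equation rearranged: A R^(2/3) = nQ / (1.486·√S) = 0.023 × 58.3 / (1.486 × √0.0003799) = 46.29.
Trying y = 5.23 ft: A R^(2/3) = 51.49 — high.
Trying y = 4.29 ft: A R^(2/3) = 39.22 — low.
Trying y = 4.81 ft: A R^(2/3) = 46.26 — matches.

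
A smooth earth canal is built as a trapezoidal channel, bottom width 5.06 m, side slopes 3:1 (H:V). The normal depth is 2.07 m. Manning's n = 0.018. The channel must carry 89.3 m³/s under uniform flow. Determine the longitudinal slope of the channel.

With bottom width b = 5.06 m and side slope z = 3: A = (b + zy)y = (5.06 + 3×2.07)×2.07 = 23.33 m²; P = b + 2y√(1+z²) = 5.06 + 2×2.07×3.162 = 18.15 m.
Hydraulic radius R = A/P = 23.33/18.15 = 1.285 m.
From Manning's equation, S = [nQ / (1 A R^(2/3))]² = [0.018 × 89.3 / (1 × 23.33 × 1.285^(2/3))]² = 0.0034.

S = 0.0034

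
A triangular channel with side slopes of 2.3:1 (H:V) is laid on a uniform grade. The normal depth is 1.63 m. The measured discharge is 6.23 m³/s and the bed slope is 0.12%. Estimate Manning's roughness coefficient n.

For a triangular section with side slope z = 2.3: A = zy² = 2.3×1.63² = 6.111 m²; P = 2y√(1+z²) = 2×1.63×2.508 = 8.176 m.
Hydraulic radius R = A/P = 6.111/8.176 = 0.7474 m.
Rearranging Manning's equation: n = (1/Q) A R^(2/3) S^(1/2) = (1/6.23) × 6.111 × 0.7474^(2/3) × √0.0012 = 0.028.

n = 0.028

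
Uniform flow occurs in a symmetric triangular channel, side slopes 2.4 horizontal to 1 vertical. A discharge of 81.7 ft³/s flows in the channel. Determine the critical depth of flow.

At critical depth, Q² T / (g A³) = 1, i.e. A³/T = Q²/g = 81.7²/32.2 = 207.3.
At y = 2.61 ft: A³/T = 348.8 — over.
At y = 1.84 ft: A³/T = 60.74 — short.
At y = 2.35 ft: A³/T = 206.4 — ≈ 207.3.

y_c = 2.35 ft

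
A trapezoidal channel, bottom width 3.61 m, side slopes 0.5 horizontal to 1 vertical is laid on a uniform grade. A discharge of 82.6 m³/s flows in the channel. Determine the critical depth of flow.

At critical depth, Q² T / (g A³) = 1, i.e. A³/T = Q²/g = 82.6²/9.81 = 695.5.
At y = 3.54 m: A³/T = 966.2 — high.
At y = 2.42 m: A³/T = 263.2 — low.
At y = 3.22 m: A³/T = 695.3 — close enough.

y_c = 3.22 m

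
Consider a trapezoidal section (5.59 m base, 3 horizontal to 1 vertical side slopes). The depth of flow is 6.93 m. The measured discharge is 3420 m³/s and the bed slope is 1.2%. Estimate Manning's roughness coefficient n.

With bottom width b = 5.59 m and side slope z = 3: A = (b + zy)y = (5.59 + 3×6.93)×6.93 = 182.8 m²; P = b + 2y√(1+z²) = 5.59 + 2×6.93×3.162 = 49.42 m.
Hydraulic radius R = A/P = 182.8/49.42 = 3.699 m.
Rearranging Manning's equation: n = (1/Q) A R^(2/3) S^(1/2) = (1/3420) × 182.8 × 3.699^(2/3) × √0.012 = 0.014.

n = 0.014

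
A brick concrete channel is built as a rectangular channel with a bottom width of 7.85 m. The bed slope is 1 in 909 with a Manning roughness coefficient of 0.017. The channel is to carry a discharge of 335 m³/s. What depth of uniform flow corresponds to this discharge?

y_n = 10.8 m

Manning's equation rearranged: A R^(2/3) = nQ / (1·√S) = 0.017 × 335 / (√0.0011) = 171.7.
Try y = 9.17 m: A R^(2/3) = 141.2 — low.
Try y = 12.8 m: A R^(2/3) = 209.2 — high.
Try y = 10.8 m: A R^(2/3) = 171.6 — matches.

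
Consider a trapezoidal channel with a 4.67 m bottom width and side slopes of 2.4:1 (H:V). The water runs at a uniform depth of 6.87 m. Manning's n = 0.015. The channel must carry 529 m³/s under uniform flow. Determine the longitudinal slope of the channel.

S = 0.00054

With bottom width b = 4.67 m and side slope z = 2.4: A = (b + zy)y = (4.67 + 2.4×6.87)×6.87 = 145.4 m²; P = b + 2y√(1+z²) = 4.67 + 2×6.87×2.6 = 40.39 m.
Hydraulic radius R = A/P = 145.4/40.39 = 3.598 m.
From Manning's equation, S = [nQ / (1 A R^(2/3))]² = [0.015 × 529 / (1 × 145.4 × 3.598^(2/3))]² = 0.00054.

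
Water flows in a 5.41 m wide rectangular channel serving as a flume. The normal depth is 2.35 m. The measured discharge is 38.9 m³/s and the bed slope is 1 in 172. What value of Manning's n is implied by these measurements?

Flow area A = b·y = 5.41 × 2.35 = 12.71 m². Wetted perimeter P = b + 2y = 5.41 + 2×2.35 = 10.11 m.
Hydraulic radius R = A/P = 12.71/10.11 = 1.258 m.
Rearranging Manning's equation: n = (1/Q) A R^(2/3) S^(1/2) = (1/38.9) × 12.71 × 1.258^(2/3) × √0.005814 = 0.029.

n = 0.029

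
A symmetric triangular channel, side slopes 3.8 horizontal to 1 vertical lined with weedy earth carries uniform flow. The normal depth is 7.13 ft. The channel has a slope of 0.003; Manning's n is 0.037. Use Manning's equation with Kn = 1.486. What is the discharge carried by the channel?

Q = 970 ft³/s

For a triangular section with side slope z = 3.8: A = zy² = 3.8×7.13² = 193.2 ft²; P = 2y√(1+z²) = 2×7.13×3.929 = 56.03 ft.
Hydraulic radius R = A/P = 193.2/56.03 = 3.448 ft.
Manning's equation: Q = (1.486/n) A R^(2/3) S^(1/2) = (1.486/0.037) × 193.2 × 3.448^(2/3) × 0.003^(1/2) = 970 ft³/s.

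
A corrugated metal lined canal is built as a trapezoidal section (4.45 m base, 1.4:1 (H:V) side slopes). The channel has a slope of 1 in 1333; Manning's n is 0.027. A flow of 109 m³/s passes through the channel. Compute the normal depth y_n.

y_n = 4.96 m

Manning's equation rearranged: A R^(2/3) = nQ / (1·√S) = 0.027 × 109 / (√0.0007502) = 107.4.
Try y = 3.45 m: A R^(2/3) = 50.17 — low.
Try y = 4.96 m: A R^(2/3) = 107.6 — close enough.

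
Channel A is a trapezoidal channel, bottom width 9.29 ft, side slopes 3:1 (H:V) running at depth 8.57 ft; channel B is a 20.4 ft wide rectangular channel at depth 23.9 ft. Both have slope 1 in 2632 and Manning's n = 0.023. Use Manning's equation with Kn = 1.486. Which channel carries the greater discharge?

channel B

Channel A: With bottom width b = 9.29 ft and side slope z = 3: A = (b + zy)y = (9.29 + 3×8.57)×8.57 = 299.9 ft²; P = b + 2y√(1+z²) = 9.29 + 2×8.57×3.162 = 63.49 ft. Hydraulic radius R = A/P = 299.9/63.49 = 4.724 ft. Q_A = (1.486/0.023)·299.9·4.724^(2/3)·√0.0003799 = 1064 ft³/s.
Channel B: Flow area A = b·y = 20.4 × 23.9 = 487.6 ft². Wetted perimeter P = b + 2y = 20.4 + 2×23.9 = 68.2 ft. Hydraulic radius R = A/P = 487.6/68.2 = 7.149 ft. Q_B = (1.486/0.023)·487.6·7.149^(2/3)·√0.0003799 = 2279 ft³/s.
Q_A = 1064 ft³/s vs Q_B = 2279 ft³/s, so channel B carries more.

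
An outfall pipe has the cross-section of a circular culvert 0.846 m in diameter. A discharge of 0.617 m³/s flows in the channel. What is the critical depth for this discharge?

At critical depth, Q² T / (g A³) = 1, i.e. A³/T = Q²/g = 0.617²/9.81 = 0.03881.
Trying y = 0.571 m: A³/T = 0.08299 — over.
Trying y = 0.39 m: A³/T = 0.01924 — short.
Trying y = 0.469 m: A³/T = 0.03893 — close enough.

y_c = 0.469 m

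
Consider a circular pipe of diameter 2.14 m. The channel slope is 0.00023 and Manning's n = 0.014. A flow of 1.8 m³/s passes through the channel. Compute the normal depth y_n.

y_n = 1.32 m

Manning's equation rearranged: A R^(2/3) = nQ / (1·√S) = 0.014 × 1.8 / (√0.00023) = 1.662.
Try y = 1.15 m: A R^(2/3) = 1.337 — too small.
Try y = 1.56 m: A R^(2/3) = 2.089 — too large.
Try y = 1.32 m: A R^(2/3) = 1.661 — matches.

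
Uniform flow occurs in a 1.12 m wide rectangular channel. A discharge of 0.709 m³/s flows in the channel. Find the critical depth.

y_c = 0.344 m

For a rectangular channel, critical depth y_c = (q²/g)^(1/3) where q = Q/b = 0.709/1.12 = 0.633 m²/s.
So y_c = (0.633²/9.81)^(1/3) = 0.344 m.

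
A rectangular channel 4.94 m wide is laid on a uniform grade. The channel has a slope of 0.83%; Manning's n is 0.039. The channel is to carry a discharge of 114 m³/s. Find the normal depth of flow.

y_n = 6.67 m

Manning's equation rearranged: A R^(2/3) = nQ / (1·√S) = 0.039 × 114 / (√0.0083) = 48.8.
Try y = 7.32 m: A R^(2/3) = 54.43 — too large.
Try y = 5.88 m: A R^(2/3) = 42.01 — too small.
Try y = 6.67 m: A R^(2/3) = 48.8 — close enough.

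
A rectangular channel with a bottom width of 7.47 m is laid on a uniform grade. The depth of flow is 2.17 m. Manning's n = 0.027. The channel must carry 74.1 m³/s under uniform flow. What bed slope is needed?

S = 0.00999

Flow area A = b·y = 7.47 × 2.17 = 16.21 m². Wetted perimeter P = b + 2y = 7.47 + 2×2.17 = 11.81 m.
Hydraulic radius R = A/P = 16.21/11.81 = 1.373 m.
From Manning's equation, S = [nQ / (1 A R^(2/3))]² = [0.027 × 74.1 / (1 × 16.21 × 1.373^(2/3))]² = 0.00999.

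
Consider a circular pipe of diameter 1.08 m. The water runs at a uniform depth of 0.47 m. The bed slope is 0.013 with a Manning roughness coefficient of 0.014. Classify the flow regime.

supercritical

For a circular section of diameter D = 1.08 m at depth y = 0.47 m, the central angle is θ = 2 arccos(1 − 2y/D) = 2.882 rad. Then A = (D²/8)(θ − sin θ) = 0.3827 m² and P = Dθ/2 = 1.556 m.
Hydraulic radius R = A/P = 0.3827/1.556 = 0.2459 m.
V = (1/n) R^(2/3) √S = (1/0.014) × 0.2459^(2/3) × √0.013 = 3.197 m/s. Hydraulic depth D_h = A/T = 0.3827/1.071 = 0.3573 m.
Froude number Fr = V/√(g·D_h) = 3.197/√(9.81×0.3573) = 1.71, which is greater than 1, so the flow is supercritical.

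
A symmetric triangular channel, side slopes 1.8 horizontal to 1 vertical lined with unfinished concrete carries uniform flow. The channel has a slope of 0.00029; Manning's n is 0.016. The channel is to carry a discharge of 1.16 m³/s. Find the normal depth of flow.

y_n = 1.02 m

Manning's equation rearranged: A R^(2/3) = nQ / (1·√S) = 0.016 × 1.16 / (√0.00029) = 1.09.
Trying y = 1.23 m: A R^(2/3) = 1.8 — high.
Trying y = 0.707 m: A R^(2/3) = 0.4112 — low.
Trying y = 1.02 m: A R^(2/3) = 1.093 — close enough.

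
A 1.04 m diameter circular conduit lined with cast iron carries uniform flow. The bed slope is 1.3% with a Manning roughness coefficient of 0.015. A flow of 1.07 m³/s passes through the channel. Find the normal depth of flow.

Manning's equation rearranged: A R^(2/3) = nQ / (1·√S) = 0.015 × 1.07 / (√0.013) = 0.1408.
At y = 0.349 m: A R^(2/3) = 0.08402 — too small.
At y = 0.591 m: A R^(2/3) = 0.2136 — too large.
At y = 0.462 m: A R^(2/3) = 0.1409 — matches.

y_n = 0.462 m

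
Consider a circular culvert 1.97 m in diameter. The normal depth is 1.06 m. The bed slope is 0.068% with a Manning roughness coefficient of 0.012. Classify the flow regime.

subcritical

For a circular section of diameter D = 1.97 m at depth y = 1.06 m, the central angle is θ = 2 arccos(1 − 2y/D) = 3.294 rad. Then A = (D²/8)(θ − sin θ) = 1.672 m² and P = Dθ/2 = 3.245 m.
Hydraulic radius R = A/P = 1.672/3.245 = 0.5152 m.
V = (1/n) R^(2/3) √S = (1/0.012) × 0.5152^(2/3) × √0.00068 = 1.397 m/s. Hydraulic depth D_h = A/T = 1.672/1.964 = 0.851 m.
Froude number Fr = V/√(g·D_h) = 1.397/√(9.81×0.851) = 0.483, which is less than 1, so the flow is subcritical.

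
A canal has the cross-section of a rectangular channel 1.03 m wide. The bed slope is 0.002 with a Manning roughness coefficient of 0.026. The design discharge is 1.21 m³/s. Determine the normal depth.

y_n = 1.32 m

Manning's equation rearranged: A R^(2/3) = nQ / (1·√S) = 0.026 × 1.21 / (√0.002) = 0.7035.
At y = 1.54 m: A R^(2/3) = 0.8408 — over.
At y = 1.32 m: A R^(2/3) = 0.7013 — matches.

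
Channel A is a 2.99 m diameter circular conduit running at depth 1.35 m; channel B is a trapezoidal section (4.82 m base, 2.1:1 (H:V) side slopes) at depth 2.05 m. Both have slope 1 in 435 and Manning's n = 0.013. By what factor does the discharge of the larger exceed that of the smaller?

9.21

Channel A: For a circular section of diameter D = 2.99 m at depth y = 1.35 m, the central angle is θ = 2 arccos(1 − 2y/D) = 2.947 rad. Then A = (D²/8)(θ − sin θ) = 3.078 m² and P = Dθ/2 = 4.406 m. Hydraulic radius R = A/P = 3.078/4.406 = 0.6985 m. Q_A = (1/0.013)·3.078·0.6985^(2/3)·√0.002299 = 8.937 m³/s.
Channel B: With bottom width b = 4.82 m and side slope z = 2.1: A = (b + zy)y = (4.82 + 2.1×2.05)×2.05 = 18.71 m²; P = b + 2y√(1+z²) = 4.82 + 2×2.05×2.326 = 14.36 m. Hydraulic radius R = A/P = 18.71/14.36 = 1.303 m. Q_B = (1/0.013)·18.71·1.303^(2/3)·√0.002299 = 82.31 m³/s.
The larger discharge is 82.31 m³/s and the smaller is 8.937 m³/s; the ratio is 9.21.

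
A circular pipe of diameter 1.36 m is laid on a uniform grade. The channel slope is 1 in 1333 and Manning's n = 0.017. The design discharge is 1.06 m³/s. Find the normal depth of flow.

Manning's equation rearranged: A R^(2/3) = nQ / (1·√S) = 0.017 × 1.06 / (√0.0007502) = 0.6579.
Trying y = 1.26 m: A R^(2/3) = 0.7605 — high.
Trying y = 0.83 m: A R^(2/3) = 0.4879 — low.
Trying y = 1.04 m: A R^(2/3) = 0.6597 — ≈ 0.6579.

y_n = 1.04 m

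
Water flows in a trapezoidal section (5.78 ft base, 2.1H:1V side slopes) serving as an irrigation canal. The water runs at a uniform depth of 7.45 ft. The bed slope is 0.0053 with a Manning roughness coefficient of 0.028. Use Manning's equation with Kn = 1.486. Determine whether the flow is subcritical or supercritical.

With bottom width b = 5.78 ft and side slope z = 2.1: A = (b + zy)y = (5.78 + 2.1×7.45)×7.45 = 159.6 ft²; P = b + 2y√(1+z²) = 5.78 + 2×7.45×2.326 = 40.44 ft.
Hydraulic radius R = A/P = 159.6/40.44 = 3.947 ft.
V = (1.486/n) R^(2/3) √S = (1.486/0.028) × 3.947^(2/3) × √0.0053 = 9.65 ft/s. Hydraulic depth D_h = A/T = 159.6/37.07 = 4.306 ft.
Froude number Fr = V/√(g·D_h) = 9.65/√(32.2×4.306) = 0.82, which is less than 1, so the flow is subcritical.

subcritical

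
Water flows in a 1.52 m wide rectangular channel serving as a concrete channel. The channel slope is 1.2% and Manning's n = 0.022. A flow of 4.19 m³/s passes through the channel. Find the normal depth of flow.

Manning's equation rearranged: A R^(2/3) = nQ / (1·√S) = 0.022 × 4.19 / (√0.012) = 0.8415.
At y = 0.841 m: A R^(2/3) = 0.6931 — too small.
At y = 1.11 m: A R^(2/3) = 0.9924 — too large.
At y = 0.976 m: A R^(2/3) = 0.8416 — ≈ 0.8415.

y_n = 0.976 m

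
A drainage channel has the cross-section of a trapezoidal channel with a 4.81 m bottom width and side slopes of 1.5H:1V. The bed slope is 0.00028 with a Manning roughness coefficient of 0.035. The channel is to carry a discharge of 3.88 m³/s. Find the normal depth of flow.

y_n = 1.28 m

Manning's equation rearranged: A R^(2/3) = nQ / (1·√S) = 0.035 × 3.88 / (√0.00028) = 8.116.
Try y = 1.01 m: A R^(2/3) = 5.301 — too small.
Try y = 1.28 m: A R^(2/3) = 8.113 — matches.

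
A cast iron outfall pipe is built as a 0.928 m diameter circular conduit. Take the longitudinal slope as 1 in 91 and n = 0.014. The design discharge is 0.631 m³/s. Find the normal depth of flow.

Manning's equation rearranged: A R^(2/3) = nQ / (1·√S) = 0.014 × 0.631 / (√0.01099) = 0.08427.
Try y = 0.469 m: A R^(2/3) = 0.13 — too large.
Try y = 0.367 m: A R^(2/3) = 0.08428 — ≈ 0.08427.

y_n = 0.367 m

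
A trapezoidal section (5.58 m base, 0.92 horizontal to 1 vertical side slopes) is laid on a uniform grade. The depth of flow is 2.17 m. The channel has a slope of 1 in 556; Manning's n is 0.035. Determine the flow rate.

Q = 25.3 m³/s

With bottom width b = 5.58 m and side slope z = 0.92: A = (b + zy)y = (5.58 + 0.92×2.17)×2.17 = 16.44 m²; P = b + 2y√(1+z²) = 5.58 + 2×2.17×1.359 = 11.48 m.
Hydraulic radius R = A/P = 16.44/11.48 = 1.432 m.
Manning's equation: Q = (1/n) A R^(2/3) S^(1/2) = (1/0.035) × 16.44 × 1.432^(2/3) × 0.001799^(1/2) = 25.3 m³/s.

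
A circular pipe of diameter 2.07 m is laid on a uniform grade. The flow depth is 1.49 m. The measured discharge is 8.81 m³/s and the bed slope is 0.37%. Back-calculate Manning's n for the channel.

For a circular section of diameter D = 2.07 m at depth y = 1.49 m, the central angle is θ = 2 arccos(1 − 2y/D) = 4.052 rad. Then A = (D²/8)(θ − sin θ) = 2.593 m² and P = Dθ/2 = 4.194 m.
Hydraulic radius R = A/P = 2.593/4.194 = 0.6184 m.
Rearranging Manning's equation: n = (1/Q) A R^(2/3) S^(1/2) = (1/8.81) × 2.593 × 0.6184^(2/3) × √0.0037 = 0.013.

n = 0.013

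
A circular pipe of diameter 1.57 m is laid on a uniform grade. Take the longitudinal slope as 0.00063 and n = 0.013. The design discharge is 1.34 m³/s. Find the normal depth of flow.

Manning's equation rearranged: A R^(2/3) = nQ / (1·√S) = 0.013 × 1.34 / (√0.00063) = 0.694.
At y = 1.08 m: A R^(2/3) = 0.8491 — over.
At y = 0.733 m: A R^(2/3) = 0.4611 — short.
At y = 0.939 m: A R^(2/3) = 0.6938 — matches.

y_n = 0.939 m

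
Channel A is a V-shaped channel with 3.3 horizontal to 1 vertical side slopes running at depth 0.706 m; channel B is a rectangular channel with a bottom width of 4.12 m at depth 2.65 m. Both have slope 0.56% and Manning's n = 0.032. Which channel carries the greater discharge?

channel B

Channel A: For a triangular section with side slope z = 3.3: A = zy² = 3.3×0.706² = 1.645 m²; P = 2y√(1+z²) = 2×0.706×3.448 = 4.869 m. Hydraulic radius R = A/P = 1.645/4.869 = 0.3378 m. Q_A = (1/0.032)·1.645·0.3378^(2/3)·√0.0056 = 1.866 m³/s.
Channel B: Flow area A = b·y = 4.12 × 2.65 = 10.92 m². Wetted perimeter P = b + 2y = 4.12 + 2×2.65 = 9.42 m. Hydraulic radius R = A/P = 10.92/9.42 = 1.159 m. Q_B = (1/0.032)·10.92·1.159^(2/3)·√0.0056 = 28.17 m³/s.
Q_A = 1.866 m³/s vs Q_B = 28.17 m³/s, so channel B carries more.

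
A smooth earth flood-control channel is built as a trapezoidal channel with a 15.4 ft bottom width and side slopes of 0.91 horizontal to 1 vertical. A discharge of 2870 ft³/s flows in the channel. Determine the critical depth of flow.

y_c = 8.59 ft

At critical depth, Q² T / (g A³) = 1, i.e. A³/T = Q²/g = 2870²/32.2 = 255800.
Trying y = 6.11 ft: A³/T = 79200 — low.
Trying y = 9.54 ft: A³/T = 370100 — high.
Trying y = 8.59 ft: A³/T = 255600 — close enough.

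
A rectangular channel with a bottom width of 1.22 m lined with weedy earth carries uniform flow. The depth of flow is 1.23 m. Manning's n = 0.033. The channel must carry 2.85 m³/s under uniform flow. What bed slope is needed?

S = 0.013

Flow area A = b·y = 1.22 × 1.23 = 1.501 m². Wetted perimeter P = b + 2y = 1.22 + 2×1.23 = 3.68 m.
Hydraulic radius R = A/P = 1.501/3.68 = 0.4078 m.
From Manning's equation, S = [nQ / (1 A R^(2/3))]² = [0.033 × 2.85 / (1 × 1.501 × 0.4078^(2/3))]² = 0.013.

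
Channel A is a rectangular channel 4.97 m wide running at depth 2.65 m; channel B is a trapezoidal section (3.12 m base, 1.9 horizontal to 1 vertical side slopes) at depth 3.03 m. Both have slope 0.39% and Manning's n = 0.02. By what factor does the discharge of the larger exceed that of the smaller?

2.43

Channel A: Flow area A = b·y = 4.97 × 2.65 = 13.17 m². Wetted perimeter P = b + 2y = 4.97 + 2×2.65 = 10.27 m. Hydraulic radius R = A/P = 13.17/10.27 = 1.282 m. Q_A = (1/0.02)·13.17·1.282^(2/3)·√0.0039 = 48.54 m³/s.
Channel B: With bottom width b = 3.12 m and side slope z = 1.9: A = (b + zy)y = (3.12 + 1.9×3.03)×3.03 = 26.9 m²; P = b + 2y√(1+z²) = 3.12 + 2×3.03×2.147 = 16.13 m. Hydraulic radius R = A/P = 26.9/16.13 = 1.667 m. Q_B = (1/0.02)·26.9·1.667^(2/3)·√0.0039 = 118.1 m³/s.
The larger discharge is 118.1 m³/s and the smaller is 48.54 m³/s; the ratio is 2.43.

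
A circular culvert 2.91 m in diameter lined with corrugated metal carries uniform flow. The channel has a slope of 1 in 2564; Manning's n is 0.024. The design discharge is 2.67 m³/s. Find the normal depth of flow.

Manning's equation rearranged: A R^(2/3) = nQ / (1·√S) = 0.024 × 2.67 / (√0.00039) = 3.245.
Trying y = 1.78 m: A R^(2/3) = 3.722 — over.
Trying y = 1.14 m: A R^(2/3) = 1.745 — short.
Trying y = 1.63 m: A R^(2/3) = 3.245 — ≈ 3.245.

y_n = 1.63 m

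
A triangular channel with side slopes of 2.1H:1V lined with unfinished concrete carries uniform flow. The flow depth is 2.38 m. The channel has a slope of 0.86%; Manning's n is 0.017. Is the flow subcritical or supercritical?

For a triangular section with side slope z = 2.1: A = zy² = 2.1×2.38² = 11.9 m²; P = 2y√(1+z²) = 2×2.38×2.326 = 11.07 m.
Hydraulic radius R = A/P = 11.9/11.07 = 1.074 m.
V = (1/n) R^(2/3) √S = (1/0.017) × 1.074^(2/3) × √0.0086 = 5.722 m/s. Hydraulic depth D_h = A/T = 11.9/9.996 = 1.19 m.
Froude number Fr = V/√(g·D_h) = 5.722/√(9.81×1.19) = 1.67, which is greater than 1, so the flow is supercritical.

supercritical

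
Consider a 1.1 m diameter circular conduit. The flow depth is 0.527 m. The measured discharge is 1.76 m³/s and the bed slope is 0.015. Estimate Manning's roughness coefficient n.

n = 0.013

For a circular section of diameter D = 1.1 m at depth y = 0.527 m, the central angle is θ = 2 arccos(1 − 2y/D) = 3.058 rad. Then A = (D²/8)(θ − sin θ) = 0.4499 m² and P = Dθ/2 = 1.682 m.
Hydraulic radius R = A/P = 0.4499/1.682 = 0.2675 m.
Rearranging Manning's equation: n = (1/Q) A R^(2/3) S^(1/2) = (1/1.76) × 0.4499 × 0.2675^(2/3) × √0.015 = 0.013.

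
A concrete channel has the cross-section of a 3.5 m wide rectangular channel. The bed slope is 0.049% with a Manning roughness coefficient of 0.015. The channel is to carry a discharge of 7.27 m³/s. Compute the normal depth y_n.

Manning's equation rearranged: A R^(2/3) = nQ / (1·√S) = 0.015 × 7.27 / (√0.00049) = 4.926.
Trying y = 1.12 m: A R^(2/3) = 3.04 — short.
Trying y = 1.8 m: A R^(2/3) = 5.817 — over.
Trying y = 1.59 m: A R^(2/3) = 4.927 — matches.

y_n = 1.59 m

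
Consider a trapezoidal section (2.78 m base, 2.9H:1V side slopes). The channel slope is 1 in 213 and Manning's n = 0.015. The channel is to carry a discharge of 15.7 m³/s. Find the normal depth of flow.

Manning's equation rearranged: A R^(2/3) = nQ / (1·√S) = 0.015 × 15.7 / (√0.004695) = 3.437.
Trying y = 1.03 m: A R^(2/3) = 4.47 — high.
Trying y = 0.778 m: A R^(2/3) = 2.53 — low.
Trying y = 0.906 m: A R^(2/3) = 3.437 — ≈ 3.437.

y_n = 0.906 m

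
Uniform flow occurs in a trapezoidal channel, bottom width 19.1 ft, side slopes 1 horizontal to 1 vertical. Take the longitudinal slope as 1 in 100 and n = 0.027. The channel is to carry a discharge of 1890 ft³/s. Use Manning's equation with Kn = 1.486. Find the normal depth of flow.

y_n = 5.57 ft

Manning's equation rearranged: A R^(2/3) = nQ / (1.486·√S) = 0.027 × 1890 / (1.486 × √0.01) = 343.4.
At y = 6.37 ft: A R^(2/3) = 433.7 — too large.
At y = 4.87 ft: A R^(2/3) = 271.7 — too small.
At y = 5.57 ft: A R^(2/3) = 342.9 — ≈ 343.4.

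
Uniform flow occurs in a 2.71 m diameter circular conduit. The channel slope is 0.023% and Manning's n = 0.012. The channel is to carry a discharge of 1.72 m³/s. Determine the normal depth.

Manning's equation rearranged: A R^(2/3) = nQ / (1·√S) = 0.012 × 1.72 / (√0.00023) = 1.361.
At y = 0.76 m: A R^(2/3) = 0.7642 — short.
At y = 1.25 m: A R^(2/3) = 1.936 — over.
At y = 1.03 m: A R^(2/3) = 1.365 — matches.

y_n = 1.03 m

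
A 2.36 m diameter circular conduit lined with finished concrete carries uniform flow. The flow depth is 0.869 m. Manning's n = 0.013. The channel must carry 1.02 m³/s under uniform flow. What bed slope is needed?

S = 0.000222

For a circular section of diameter D = 2.36 m at depth y = 0.869 m, the central angle is θ = 2 arccos(1 − 2y/D) = 2.608 rad. Then A = (D²/8)(θ − sin θ) = 1.462 m² and P = Dθ/2 = 3.078 m.
Hydraulic radius R = A/P = 1.462/3.078 = 0.475 m.
From Manning's equation, S = [nQ / (1 A R^(2/3))]² = [0.013 × 1.02 / (1 × 1.462 × 0.475^(2/3))]² = 0.000222.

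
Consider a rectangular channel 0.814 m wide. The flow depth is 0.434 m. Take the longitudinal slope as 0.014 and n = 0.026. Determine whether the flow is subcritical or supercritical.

subcritical

Flow area A = b·y = 0.814 × 0.434 = 0.3533 m². Wetted perimeter P = b + 2y = 0.814 + 2×0.434 = 1.682 m.
Hydraulic radius R = A/P = 0.3533/1.682 = 0.21 m.
V = (1/n) R^(2/3) √S = (1/0.026) × 0.21^(2/3) × √0.014 = 1.608 m/s. Hydraulic depth D_h = A/T = 0.3533/0.814 = 0.434 m.
Froude number Fr = V/√(g·D_h) = 1.608/√(9.81×0.434) = 0.779, which is less than 1, so the flow is subcritical.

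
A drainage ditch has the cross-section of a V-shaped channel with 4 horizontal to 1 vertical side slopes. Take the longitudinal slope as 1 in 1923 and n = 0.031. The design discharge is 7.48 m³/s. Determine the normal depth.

Manning's equation rearranged: A R^(2/3) = nQ / (1·√S) = 0.031 × 7.48 / (√0.00052) = 10.17.
Trying y = 1.52 m: A R^(2/3) = 7.542 — short.
Trying y = 2.02 m: A R^(2/3) = 16.1 — over.
Trying y = 1.7 m: A R^(2/3) = 10.17 — ≈ 10.17.

y_n = 1.7 m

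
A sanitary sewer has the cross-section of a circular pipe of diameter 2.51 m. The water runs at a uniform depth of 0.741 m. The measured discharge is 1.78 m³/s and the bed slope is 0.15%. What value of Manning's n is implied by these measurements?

For a circular section of diameter D = 2.51 m at depth y = 0.741 m, the central angle is θ = 2 arccos(1 − 2y/D) = 2.298 rad. Then A = (D²/8)(θ − sin θ) = 1.221 m² and P = Dθ/2 = 2.884 m.
Hydraulic radius R = A/P = 1.221/2.884 = 0.4234 m.
Rearranging Manning's equation: n = (1/Q) A R^(2/3) S^(1/2) = (1/1.78) × 1.221 × 0.4234^(2/3) × √0.0015 = 0.015.

n = 0.015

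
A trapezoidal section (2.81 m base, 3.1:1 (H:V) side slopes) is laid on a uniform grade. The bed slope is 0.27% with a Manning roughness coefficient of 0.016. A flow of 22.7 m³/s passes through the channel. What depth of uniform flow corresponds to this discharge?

y_n = 1.25 m

Manning's equation rearranged: A R^(2/3) = nQ / (1·√S) = 0.016 × 22.7 / (√0.0027) = 6.99.
At y = 0.89 m: A R^(2/3) = 3.43 — short.
At y = 1.25 m: A R^(2/3) = 6.977 — ≈ 6.99.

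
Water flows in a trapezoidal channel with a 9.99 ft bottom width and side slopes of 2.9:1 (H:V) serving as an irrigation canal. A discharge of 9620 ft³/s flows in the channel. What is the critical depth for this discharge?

At critical depth, Q² T / (g A³) = 1, i.e. A³/T = Q²/g = 9620²/32.2 = 2874000.
At y = 16.6 ft: A³/T = 8455000 — over.
At y = 11.1 ft: A³/T = 1380000 — short.
At y = 13.1 ft: A³/T = 2888000 — close enough.

y_c = 13.1 ft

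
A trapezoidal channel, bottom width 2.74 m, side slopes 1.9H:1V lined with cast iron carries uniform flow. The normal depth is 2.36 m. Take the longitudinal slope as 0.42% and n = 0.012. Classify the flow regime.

supercritical

With bottom width b = 2.74 m and side slope z = 1.9: A = (b + zy)y = (2.74 + 1.9×2.36)×2.36 = 17.05 m²; P = b + 2y√(1+z²) = 2.74 + 2×2.36×2.147 = 12.87 m.
Hydraulic radius R = A/P = 17.05/12.87 = 1.324 m.
V = (1/n) R^(2/3) √S = (1/0.012) × 1.324^(2/3) × √0.0042 = 6.513 m/s. Hydraulic depth D_h = A/T = 17.05/11.71 = 1.456 m.
Froude number Fr = V/√(g·D_h) = 6.513/√(9.81×1.456) = 1.72, which is greater than 1, so the flow is supercritical.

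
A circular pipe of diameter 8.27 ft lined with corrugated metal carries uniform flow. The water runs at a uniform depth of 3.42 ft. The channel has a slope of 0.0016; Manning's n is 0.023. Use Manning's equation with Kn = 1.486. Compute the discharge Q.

Q = 80.7 ft³/s

For a circular section of diameter D = 8.27 ft at depth y = 3.42 ft, the central angle is θ = 2 arccos(1 − 2y/D) = 2.794 rad. Then A = (D²/8)(θ − sin θ) = 20.97 ft² and P = Dθ/2 = 11.55 ft.
Hydraulic radius R = A/P = 20.97/11.55 = 1.815 ft.
Manning's equation: Q = (1.486/n) A R^(2/3) S^(1/2) = (1.486/0.023) × 20.97 × 1.815^(2/3) × 0.0016^(1/2) = 80.7 ft³/s.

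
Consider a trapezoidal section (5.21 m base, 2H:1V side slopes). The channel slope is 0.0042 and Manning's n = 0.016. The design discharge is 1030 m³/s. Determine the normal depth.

Manning's equation rearranged: A R^(2/3) = nQ / (1·√S) = 0.016 × 1030 / (√0.0042) = 254.3.
Trying y = 7.64 m: A R^(2/3) = 392.9 — too large.
Trying y = 4.94 m: A R^(2/3) = 145.6 — too small.
Trying y = 6.33 m: A R^(2/3) = 254.5 — close enough.

y_n = 6.33 m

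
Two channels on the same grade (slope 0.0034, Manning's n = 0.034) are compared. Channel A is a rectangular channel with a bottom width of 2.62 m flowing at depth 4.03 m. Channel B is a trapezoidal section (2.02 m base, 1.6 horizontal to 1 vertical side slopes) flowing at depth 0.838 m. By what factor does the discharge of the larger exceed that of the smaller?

5.59

Channel A: Flow area A = b·y = 2.62 × 4.03 = 10.56 m². Wetted perimeter P = b + 2y = 2.62 + 2×4.03 = 10.68 m. Hydraulic radius R = A/P = 10.56/10.68 = 0.9886 m. Q_A = (1/0.034)·10.56·0.9886^(2/3)·√0.0034 = 17.97 m³/s.
Channel B: With bottom width b = 2.02 m and side slope z = 1.6: A = (b + zy)y = (2.02 + 1.6×0.838)×0.838 = 2.816 m²; P = b + 2y√(1+z²) = 2.02 + 2×0.838×1.887 = 5.182 m. Hydraulic radius R = A/P = 2.816/5.182 = 0.5435 m. Q_B = (1/0.034)·2.816·0.5435^(2/3)·√0.0034 = 3.217 m³/s.
The larger discharge is 17.97 m³/s and the smaller is 3.217 m³/s; the ratio is 5.59.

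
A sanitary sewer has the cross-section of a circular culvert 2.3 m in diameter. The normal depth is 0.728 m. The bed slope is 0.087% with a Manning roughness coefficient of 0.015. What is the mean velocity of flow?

V = 1.09 m/s

For a circular section of diameter D = 2.3 m at depth y = 0.728 m, the central angle is θ = 2 arccos(1 − 2y/D) = 2.39 rad. Then A = (D²/8)(θ − sin θ) = 1.129 m² and P = Dθ/2 = 2.749 m.
Hydraulic radius R = A/P = 1.129/2.749 = 0.4108 m.
From Manning's equation, V = (1/n) R^(2/3) S^(1/2) = (1/0.015) × 0.4108^(2/3) × 0.00087^(1/2) = 1.09 m/s.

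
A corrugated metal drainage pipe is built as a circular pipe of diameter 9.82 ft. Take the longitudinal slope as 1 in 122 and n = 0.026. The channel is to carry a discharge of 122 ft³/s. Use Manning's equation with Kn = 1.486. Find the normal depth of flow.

Manning's equation rearranged: A R^(2/3) = nQ / (1.486·√S) = 0.026 × 122 / (1.486 × √0.008197) = 23.58.
Try y = 2.1 ft: A R^(2/3) = 13.82 — low.
Try y = 2.75 ft: A R^(2/3) = 23.61 — close enough.

y_n = 2.75 ft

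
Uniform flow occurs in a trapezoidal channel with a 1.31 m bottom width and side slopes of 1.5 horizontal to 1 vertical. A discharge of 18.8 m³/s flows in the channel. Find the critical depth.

At critical depth, Q² T / (g A³) = 1, i.e. A³/T = Q²/g = 18.8²/9.81 = 36.03.
Try y = 1.87 m: A³/T = 65.85 — too large.
Try y = 1.62 m: A³/T = 36.05 — ≈ 36.03.

y_c = 1.62 m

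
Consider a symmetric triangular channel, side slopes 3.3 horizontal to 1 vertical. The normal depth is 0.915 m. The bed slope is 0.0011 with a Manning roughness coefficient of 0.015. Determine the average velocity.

V = 1.27 m/s

For a triangular section with side slope z = 3.3: A = zy² = 3.3×0.915² = 2.763 m²; P = 2y√(1+z²) = 2×0.915×3.448 = 6.31 m.
Hydraulic radius R = A/P = 2.763/6.31 = 0.4378 m.
From Manning's equation, V = (1/n) R^(2/3) S^(1/2) = (1/0.015) × 0.4378^(2/3) × 0.0011^(1/2) = 1.27 m/s.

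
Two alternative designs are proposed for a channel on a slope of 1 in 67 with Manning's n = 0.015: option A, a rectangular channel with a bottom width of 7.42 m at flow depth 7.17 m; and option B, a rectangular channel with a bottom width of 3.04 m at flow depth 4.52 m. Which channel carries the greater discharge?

channel A

Channel A: Flow area A = b·y = 7.42 × 7.17 = 53.2 m². Wetted perimeter P = b + 2y = 7.42 + 2×7.17 = 21.76 m. Hydraulic radius R = A/P = 53.2/21.76 = 2.445 m. Q_A = (1/0.015)·53.2·2.445^(2/3)·√0.01493 = 786.4 m³/s.
Channel B: Flow area A = b·y = 3.04 × 4.52 = 13.74 m². Wetted perimeter P = b + 2y = 3.04 + 2×4.52 = 12.08 m. Hydraulic radius R = A/P = 13.74/12.08 = 1.137 m. Q_B = (1/0.015)·13.74·1.137^(2/3)·√0.01493 = 121.9 m³/s.
Q_A = 786.4 m³/s vs Q_B = 121.9 m³/s, so channel A carries more.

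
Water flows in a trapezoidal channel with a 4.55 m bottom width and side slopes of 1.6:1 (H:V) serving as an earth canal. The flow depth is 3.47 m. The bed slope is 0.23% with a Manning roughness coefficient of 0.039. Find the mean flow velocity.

With bottom width b = 4.55 m and side slope z = 1.6: A = (b + zy)y = (4.55 + 1.6×3.47)×3.47 = 35.05 m²; P = b + 2y√(1+z²) = 4.55 + 2×3.47×1.887 = 17.64 m.
Hydraulic radius R = A/P = 35.05/17.64 = 1.987 m.
From Manning's equation, V = (1/n) R^(2/3) S^(1/2) = (1/0.039) × 1.987^(2/3) × 0.0023^(1/2) = 1.94 m/s.

V = 1.94 m/s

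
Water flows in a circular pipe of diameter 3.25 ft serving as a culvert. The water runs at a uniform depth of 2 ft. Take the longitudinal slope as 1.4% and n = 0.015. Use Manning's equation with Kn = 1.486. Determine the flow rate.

Q = 59.1 ft³/s

For a circular section of diameter D = 3.25 ft at depth y = 2 ft, the central angle is θ = 2 arccos(1 − 2y/D) = 3.607 rad. Then A = (D²/8)(θ − sin θ) = 5.356 ft² and P = Dθ/2 = 5.862 ft.
Hydraulic radius R = A/P = 5.356/5.862 = 0.9136 ft.
Manning's equation: Q = (1.486/n) A R^(2/3) S^(1/2) = (1.486/0.015) × 5.356 × 0.9136^(2/3) × 0.014^(1/2) = 59.1 ft³/s.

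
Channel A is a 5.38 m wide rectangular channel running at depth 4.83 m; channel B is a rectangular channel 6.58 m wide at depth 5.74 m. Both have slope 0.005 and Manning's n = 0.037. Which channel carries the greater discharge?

Channel A: Flow area A = b·y = 5.38 × 4.83 = 25.99 m². Wetted perimeter P = b + 2y = 5.38 + 2×4.83 = 15.04 m. Hydraulic radius R = A/P = 25.99/15.04 = 1.728 m. Q_A = (1/0.037)·25.99·1.728^(2/3)·√0.005 = 71.5 m³/s.
Channel B: Flow area A = b·y = 6.58 × 5.74 = 37.77 m². Wetted perimeter P = b + 2y = 6.58 + 2×5.74 = 18.06 m. Hydraulic radius R = A/P = 37.77/18.06 = 2.091 m. Q_B = (1/0.037)·37.77·2.091^(2/3)·√0.005 = 118 m³/s.
Q_A = 71.5 m³/s vs Q_B = 118 m³/s, so channel B carries more.

channel B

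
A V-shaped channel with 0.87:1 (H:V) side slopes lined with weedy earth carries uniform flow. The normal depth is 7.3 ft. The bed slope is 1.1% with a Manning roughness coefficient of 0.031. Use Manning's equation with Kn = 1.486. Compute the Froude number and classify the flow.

subcritical

For a triangular section with side slope z = 0.87: A = zy² = 0.87×7.3² = 46.36 ft²; P = 2y√(1+z²) = 2×7.3×1.325 = 19.35 ft.
Hydraulic radius R = A/P = 46.36/19.35 = 2.396 ft.
V = (1.486/n) R^(2/3) √S = (1.486/0.031) × 2.396^(2/3) × √0.011 = 9.001 ft/s. Hydraulic depth D_h = A/T = 46.36/12.7 = 3.65 ft.
Froude number Fr = V/√(g·D_h) = 9.001/√(32.2×3.65) = 0.83, which is less than 1, so the flow is subcritical.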